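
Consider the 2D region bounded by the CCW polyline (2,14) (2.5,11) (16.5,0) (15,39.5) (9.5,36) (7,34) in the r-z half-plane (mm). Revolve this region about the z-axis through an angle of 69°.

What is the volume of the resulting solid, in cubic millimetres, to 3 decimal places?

Profile (r,z), 6 vertices: (2,14) (2.5,11) (16.5,0) (15,39.5) (9.5,36) (7,34)
edge 0: (2,14)→(2.5,11)  cross = 2·11 − 2.5·14 = -13.0000; (r_i+r_j)·cross = 4.5·-13.0000 = -58.5000
edge 1: (2.5,11)→(16.5,0)  cross = 2.5·0 − 16.5·11 = -181.5000; (r_i+r_j)·cross = 19·-181.5000 = -3448.5000
edge 2: (16.5,0)→(15,39.5)  cross = 16.5·39.5 − 15·0 = 651.7500; (r_i+r_j)·cross = 31.5·651.7500 = 20530.1250
edge 3: (15,39.5)→(9.5,36)  cross = 15·36 − 9.5·39.5 = 164.7500; (r_i+r_j)·cross = 24.5·164.7500 = 4036.3750
edge 4: (9.5,36)→(7,34)  cross = 9.5·34 − 7·36 = 71.0000; (r_i+r_j)·cross = 16.5·71.0000 = 1171.5000
edge 5: (7,34)→(2,14)  cross = 7·14 − 2·34 = 30.0000; (r_i+r_j)·cross = 9·30.0000 = 270.0000
Σcross = 723.0000 → A = |Σcross|/2 = 361.5000 mm²
Σ(r_i+r_j)·cross = 22501.0000 → first moment M = |Σ|/6 = 3750.1667
R_c = M/A = 3750.1667/361.5000 = 10.3739 mm
θ = 69° = 1.204277 rad
V = θ·R_c·A = 1.204277·10.3739·361.5000 = 4516.240 mm³

Volume = 4516.240 mm³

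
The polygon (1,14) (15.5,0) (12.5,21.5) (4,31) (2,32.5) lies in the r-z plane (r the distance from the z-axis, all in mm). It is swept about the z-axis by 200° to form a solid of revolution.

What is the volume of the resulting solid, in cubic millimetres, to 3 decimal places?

Volume = 6469.208 mm³

Profile (r,z), 5 vertices: (1,14) (15.5,0) (12.5,21.5) (4,31) (2,32.5)
edge 0: (1,14)→(15.5,0)  cross = 1·0 − 15.5·14 = -217.0000; (r_i+r_j)·cross = 16.5·-217.0000 = -3580.5000
edge 1: (15.5,0)→(12.5,21.5)  cross = 15.5·21.5 − 12.5·0 = 333.2500; (r_i+r_j)·cross = 28·333.2500 = 9331.0000
edge 2: (12.5,21.5)→(4,31)  cross = 12.5·31 − 4·21.5 = 301.5000; (r_i+r_j)·cross = 16.5·301.5000 = 4974.7500
edge 3: (4,31)→(2,32.5)  cross = 4·32.5 − 2·31 = 68.0000; (r_i+r_j)·cross = 6·68.0000 = 408.0000
edge 4: (2,32.5)→(1,14)  cross = 2·14 − 1·32.5 = -4.5000; (r_i+r_j)·cross = 3·-4.5000 = -13.5000
Σcross = 481.2500 → A = |Σcross|/2 = 240.6250 mm²
Σ(r_i+r_j)·cross = 11119.7500 → first moment M = |Σ|/6 = 1853.2917
R_c = M/A = 1853.2917/240.6250 = 7.7020 mm
θ = 200° = 3.490659 rad
V = θ·R_c·A = 3.490659·7.7020·240.6250 = 6469.208 mm³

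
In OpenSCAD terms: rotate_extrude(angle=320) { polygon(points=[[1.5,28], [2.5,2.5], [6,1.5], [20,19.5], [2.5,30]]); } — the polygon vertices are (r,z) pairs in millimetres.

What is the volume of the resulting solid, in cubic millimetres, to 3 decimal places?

Volume = 13408.317 mm³

Profile (r,z), 5 vertices: (1.5,28) (2.5,2.5) (6,1.5) (20,19.5) (2.5,30)
edge 0: (1.5,28)→(2.5,2.5)  cross = 1.5·2.5 − 2.5·28 = -66.2500; (r_i+r_j)·cross = 4·-66.2500 = -265.0000
edge 1: (2.5,2.5)→(6,1.5)  cross = 2.5·1.5 − 6·2.5 = -11.2500; (r_i+r_j)·cross = 8.5·-11.2500 = -95.6250
edge 2: (6,1.5)→(20,19.5)  cross = 6·19.5 − 20·1.5 = 87.0000; (r_i+r_j)·cross = 26·87.0000 = 2262.0000
edge 3: (20,19.5)→(2.5,30)  cross = 20·30 − 2.5·19.5 = 551.2500; (r_i+r_j)·cross = 22.5·551.2500 = 12403.1250
edge 4: (2.5,30)→(1.5,28)  cross = 2.5·28 − 1.5·30 = 25.0000; (r_i+r_j)·cross = 4·25.0000 = 100.0000
Σcross = 585.7500 → A = |Σcross|/2 = 292.8750 mm²
Σ(r_i+r_j)·cross = 14404.5000 → first moment M = |Σ|/6 = 2400.7500
R_c = M/A = 2400.7500/292.8750 = 8.1972 mm
θ = 320° = 5.585054 rad
V = θ·R_c·A = 5.585054·8.1972·292.8750 = 13408.317 mm³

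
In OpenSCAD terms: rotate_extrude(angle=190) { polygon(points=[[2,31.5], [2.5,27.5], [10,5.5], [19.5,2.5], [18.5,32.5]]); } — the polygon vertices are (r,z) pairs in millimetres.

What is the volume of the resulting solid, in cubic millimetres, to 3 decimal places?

Profile (r,z), 5 vertices: (2,31.5) (2.5,27.5) (10,5.5) (19.5,2.5) (18.5,32.5)
edge 0: (2,31.5)→(2.5,27.5)  cross = 2·27.5 − 2.5·31.5 = -23.7500; (r_i+r_j)·cross = 4.5·-23.7500 = -106.8750
edge 1: (2.5,27.5)→(10,5.5)  cross = 2.5·5.5 − 10·27.5 = -261.2500; (r_i+r_j)·cross = 12.5·-261.2500 = -3265.6250
edge 2: (10,5.5)→(19.5,2.5)  cross = 10·2.5 − 19.5·5.5 = -82.2500; (r_i+r_j)·cross = 29.5·-82.2500 = -2426.3750
edge 3: (19.5,2.5)→(18.5,32.5)  cross = 19.5·32.5 − 18.5·2.5 = 587.5000; (r_i+r_j)·cross = 38·587.5000 = 22325.0000
edge 4: (18.5,32.5)→(2,31.5)  cross = 18.5·31.5 − 2·32.5 = 517.7500; (r_i+r_j)·cross = 20.5·517.7500 = 10613.8750
Σcross = 738.0000 → A = |Σcross|/2 = 369.0000 mm²
Σ(r_i+r_j)·cross = 27140.0000 → first moment M = |Σ|/6 = 4523.3333
R_c = M/A = 4523.3333/369.0000 = 12.2584 mm
θ = 190° = 3.316126 rad
V = θ·R_c·A = 3.316126·12.2584·369.0000 = 14999.941 mm³

Volume = 14999.941 mm³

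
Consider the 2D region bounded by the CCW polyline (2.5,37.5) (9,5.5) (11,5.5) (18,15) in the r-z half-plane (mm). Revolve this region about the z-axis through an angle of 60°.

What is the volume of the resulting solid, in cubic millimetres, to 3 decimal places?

Volume = 1926.778 mm³

Profile (r,z), 4 vertices: (2.5,37.5) (9,5.5) (11,5.5) (18,15)
edge 0: (2.5,37.5)→(9,5.5)  cross = 2.5·5.5 − 9·37.5 = -323.7500; (r_i+r_j)·cross = 11.5·-323.7500 = -3723.1250
edge 1: (9,5.5)→(11,5.5)  cross = 9·5.5 − 11·5.5 = -11.0000; (r_i+r_j)·cross = 20·-11.0000 = -220.0000
edge 2: (11,5.5)→(18,15)  cross = 11·15 − 18·5.5 = 66.0000; (r_i+r_j)·cross = 29·66.0000 = 1914.0000
edge 3: (18,15)→(2.5,37.5)  cross = 18·37.5 − 2.5·15 = 637.5000; (r_i+r_j)·cross = 20.5·637.5000 = 13068.7500
Σcross = 368.7500 → A = |Σcross|/2 = 184.3750 mm²
Σ(r_i+r_j)·cross = 11039.6250 → first moment M = |Σ|/6 = 1839.9375
R_c = M/A = 1839.9375/184.3750 = 9.9793 mm
θ = 60° = 1.047198 rad
V = θ·R_c·A = 1.047198·9.9793·184.3750 = 1926.778 mm³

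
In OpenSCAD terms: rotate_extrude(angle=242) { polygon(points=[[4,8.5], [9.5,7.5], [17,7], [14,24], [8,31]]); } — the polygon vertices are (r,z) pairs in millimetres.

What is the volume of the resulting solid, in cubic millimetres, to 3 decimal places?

Volume = 8419.500 mm³

Profile (r,z), 5 vertices: (4,8.5) (9.5,7.5) (17,7) (14,24) (8,31)
edge 0: (4,8.5)→(9.5,7.5)  cross = 4·7.5 − 9.5·8.5 = -50.7500; (r_i+r_j)·cross = 13.5·-50.7500 = -685.1250
edge 1: (9.5,7.5)→(17,7)  cross = 9.5·7 − 17·7.5 = -61.0000; (r_i+r_j)·cross = 26.5·-61.0000 = -1616.5000
edge 2: (17,7)→(14,24)  cross = 17·24 − 14·7 = 310.0000; (r_i+r_j)·cross = 31·310.0000 = 9610.0000
edge 3: (14,24)→(8,31)  cross = 14·31 − 8·24 = 242.0000; (r_i+r_j)·cross = 22·242.0000 = 5324.0000
edge 4: (8,31)→(4,8.5)  cross = 8·8.5 − 4·31 = -56.0000; (r_i+r_j)·cross = 12·-56.0000 = -672.0000
Σcross = 384.2500 → A = |Σcross|/2 = 192.1250 mm²
Σ(r_i+r_j)·cross = 11960.3750 → first moment M = |Σ|/6 = 1993.3958
R_c = M/A = 1993.3958/192.1250 = 10.3755 mm
θ = 242° = 4.223697 rad
V = θ·R_c·A = 4.223697·10.3755·192.1250 = 8419.500 mm³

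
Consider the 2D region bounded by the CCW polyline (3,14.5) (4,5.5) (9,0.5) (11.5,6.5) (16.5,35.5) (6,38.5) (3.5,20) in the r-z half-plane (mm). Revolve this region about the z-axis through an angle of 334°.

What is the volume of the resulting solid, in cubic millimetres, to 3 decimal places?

Volume = 17392.743 mm³

Profile (r,z), 7 vertices: (3,14.5) (4,5.5) (9,0.5) (11.5,6.5) (16.5,35.5) (6,38.5) (3.5,20)
edge 0: (3,14.5)→(4,5.5)  cross = 3·5.5 − 4·14.5 = -41.5000; (r_i+r_j)·cross = 7·-41.5000 = -290.5000
edge 1: (4,5.5)→(9,0.5)  cross = 4·0.5 − 9·5.5 = -47.5000; (r_i+r_j)·cross = 13·-47.5000 = -617.5000
edge 2: (9,0.5)→(11.5,6.5)  cross = 9·6.5 − 11.5·0.5 = 52.7500; (r_i+r_j)·cross = 20.5·52.7500 = 1081.3750
edge 3: (11.5,6.5)→(16.5,35.5)  cross = 11.5·35.5 − 16.5·6.5 = 301.0000; (r_i+r_j)·cross = 28·301.0000 = 8428.0000
edge 4: (16.5,35.5)→(6,38.5)  cross = 16.5·38.5 − 6·35.5 = 422.2500; (r_i+r_j)·cross = 22.5·422.2500 = 9500.6250
edge 5: (6,38.5)→(3.5,20)  cross = 6·20 − 3.5·38.5 = -14.7500; (r_i+r_j)·cross = 9.5·-14.7500 = -140.1250
edge 6: (3.5,20)→(3,14.5)  cross = 3.5·14.5 − 3·20 = -9.2500; (r_i+r_j)·cross = 6.5·-9.2500 = -60.1250
Σcross = 663.0000 → A = |Σcross|/2 = 331.5000 mm²
Σ(r_i+r_j)·cross = 17901.7500 → first moment M = |Σ|/6 = 2983.6250
R_c = M/A = 2983.6250/331.5000 = 9.0004 mm
θ = 334° = 5.829400 rad
V = θ·R_c·A = 5.829400·9.0004·331.5000 = 17392.743 mm³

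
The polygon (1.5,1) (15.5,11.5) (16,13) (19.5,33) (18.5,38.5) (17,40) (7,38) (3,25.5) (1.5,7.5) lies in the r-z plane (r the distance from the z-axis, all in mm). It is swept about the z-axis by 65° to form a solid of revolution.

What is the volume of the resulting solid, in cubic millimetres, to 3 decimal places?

Volume = 5297.829 mm³

Profile (r,z), 9 vertices: (1.5,1) (15.5,11.5) (16,13) (19.5,33) (18.5,38.5) (17,40) (7,38) (3,25.5) (1.5,7.5)
edge 0: (1.5,1)→(15.5,11.5)  cross = 1.5·11.5 − 15.5·1 = 1.7500; (r_i+r_j)·cross = 17·1.7500 = 29.7500
edge 1: (15.5,11.5)→(16,13)  cross = 15.5·13 − 16·11.5 = 17.5000; (r_i+r_j)·cross = 31.5·17.5000 = 551.2500
edge 2: (16,13)→(19.5,33)  cross = 16·33 − 19.5·13 = 274.5000; (r_i+r_j)·cross = 35.5·274.5000 = 9744.7500
edge 3: (19.5,33)→(18.5,38.5)  cross = 19.5·38.5 − 18.5·33 = 140.2500; (r_i+r_j)·cross = 38·140.2500 = 5329.5000
edge 4: (18.5,38.5)→(17,40)  cross = 18.5·40 − 17·38.5 = 85.5000; (r_i+r_j)·cross = 35.5·85.5000 = 3035.2500
edge 5: (17,40)→(7,38)  cross = 17·38 − 7·40 = 366.0000; (r_i+r_j)·cross = 24·366.0000 = 8784.0000
edge 6: (7,38)→(3,25.5)  cross = 7·25.5 − 3·38 = 64.5000; (r_i+r_j)·cross = 10·64.5000 = 645.0000
edge 7: (3,25.5)→(1.5,7.5)  cross = 3·7.5 − 1.5·25.5 = -15.7500; (r_i+r_j)·cross = 4.5·-15.7500 = -70.8750
edge 8: (1.5,7.5)→(1.5,1)  cross = 1.5·1 − 1.5·7.5 = -9.7500; (r_i+r_j)·cross = 3·-9.7500 = -29.2500
Σcross = 924.5000 → A = |Σcross|/2 = 462.2500 mm²
Σ(r_i+r_j)·cross = 28019.3750 → first moment M = |Σ|/6 = 4669.8958
R_c = M/A = 4669.8958/462.2500 = 10.1025 mm
θ = 65° = 1.134464 rad
V = θ·R_c·A = 1.134464·10.1025·462.2500 = 5297.829 mm³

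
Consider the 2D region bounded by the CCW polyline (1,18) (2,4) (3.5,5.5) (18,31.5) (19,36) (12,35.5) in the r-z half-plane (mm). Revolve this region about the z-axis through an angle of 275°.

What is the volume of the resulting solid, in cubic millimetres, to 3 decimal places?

Profile (r,z), 6 vertices: (1,18) (2,4) (3.5,5.5) (18,31.5) (19,36) (12,35.5)
edge 0: (1,18)→(2,4)  cross = 1·4 − 2·18 = -32.0000; (r_i+r_j)·cross = 3·-32.0000 = -96.0000
edge 1: (2,4)→(3.5,5.5)  cross = 2·5.5 − 3.5·4 = -3.0000; (r_i+r_j)·cross = 5.5·-3.0000 = -16.5000
edge 2: (3.5,5.5)→(18,31.5)  cross = 3.5·31.5 − 18·5.5 = 11.2500; (r_i+r_j)·cross = 21.5·11.2500 = 241.8750
edge 3: (18,31.5)→(19,36)  cross = 18·36 − 19·31.5 = 49.5000; (r_i+r_j)·cross = 37·49.5000 = 1831.5000
edge 4: (19,36)→(12,35.5)  cross = 19·35.5 − 12·36 = 242.5000; (r_i+r_j)·cross = 31·242.5000 = 7517.5000
edge 5: (12,35.5)→(1,18)  cross = 12·18 − 1·35.5 = 180.5000; (r_i+r_j)·cross = 13·180.5000 = 2346.5000
Σcross = 448.7500 → A = |Σcross|/2 = 224.3750 mm²
Σ(r_i+r_j)·cross = 11824.8750 → first moment M = |Σ|/6 = 1970.8125
R_c = M/A = 1970.8125/224.3750 = 8.7836 mm
θ = 275° = 4.799655 rad
V = θ·R_c·A = 4.799655·8.7836·224.3750 = 9459.221 mm³

Volume = 9459.221 mm³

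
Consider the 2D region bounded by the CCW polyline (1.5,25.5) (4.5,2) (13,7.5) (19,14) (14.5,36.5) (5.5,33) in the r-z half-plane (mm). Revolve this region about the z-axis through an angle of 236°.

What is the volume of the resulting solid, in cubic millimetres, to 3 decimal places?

Volume = 16030.458 mm³

Profile (r,z), 6 vertices: (1.5,25.5) (4.5,2) (13,7.5) (19,14) (14.5,36.5) (5.5,33)
edge 0: (1.5,25.5)→(4.5,2)  cross = 1.5·2 − 4.5·25.5 = -111.7500; (r_i+r_j)·cross = 6·-111.7500 = -670.5000
edge 1: (4.5,2)→(13,7.5)  cross = 4.5·7.5 − 13·2 = 7.7500; (r_i+r_j)·cross = 17.5·7.7500 = 135.6250
edge 2: (13,7.5)→(19,14)  cross = 13·14 − 19·7.5 = 39.5000; (r_i+r_j)·cross = 32·39.5000 = 1264.0000
edge 3: (19,14)→(14.5,36.5)  cross = 19·36.5 − 14.5·14 = 490.5000; (r_i+r_j)·cross = 33.5·490.5000 = 16431.7500
edge 4: (14.5,36.5)→(5.5,33)  cross = 14.5·33 − 5.5·36.5 = 277.7500; (r_i+r_j)·cross = 20·277.7500 = 5555.0000
edge 5: (5.5,33)→(1.5,25.5)  cross = 5.5·25.5 − 1.5·33 = 90.7500; (r_i+r_j)·cross = 7·90.7500 = 635.2500
Σcross = 794.5000 → A = |Σcross|/2 = 397.2500 mm²
Σ(r_i+r_j)·cross = 23351.1250 → first moment M = |Σ|/6 = 3891.8542
R_c = M/A = 3891.8542/397.2500 = 9.7970 mm
θ = 236° = 4.118977 rad
V = θ·R_c·A = 4.118977·9.7970·397.2500 = 16030.458 mm³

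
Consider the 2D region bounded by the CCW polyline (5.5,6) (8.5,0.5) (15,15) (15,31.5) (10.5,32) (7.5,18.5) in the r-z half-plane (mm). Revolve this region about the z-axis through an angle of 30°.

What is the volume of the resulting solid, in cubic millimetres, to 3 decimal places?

Profile (r,z), 6 vertices: (5.5,6) (8.5,0.5) (15,15) (15,31.5) (10.5,32) (7.5,18.5)
edge 0: (5.5,6)→(8.5,0.5)  cross = 5.5·0.5 − 8.5·6 = -48.2500; (r_i+r_j)·cross = 14·-48.2500 = -675.5000
edge 1: (8.5,0.5)→(15,15)  cross = 8.5·15 − 15·0.5 = 120.0000; (r_i+r_j)·cross = 23.5·120.0000 = 2820.0000
edge 2: (15,15)→(15,31.5)  cross = 15·31.5 − 15·15 = 247.5000; (r_i+r_j)·cross = 30·247.5000 = 7425.0000
edge 3: (15,31.5)→(10.5,32)  cross = 15·32 − 10.5·31.5 = 149.2500; (r_i+r_j)·cross = 25.5·149.2500 = 3805.8750
edge 4: (10.5,32)→(7.5,18.5)  cross = 10.5·18.5 − 7.5·32 = -45.7500; (r_i+r_j)·cross = 18·-45.7500 = -823.5000
edge 5: (7.5,18.5)→(5.5,6)  cross = 7.5·6 − 5.5·18.5 = -56.7500; (r_i+r_j)·cross = 13·-56.7500 = -737.7500
Σcross = 366.0000 → A = |Σcross|/2 = 183.0000 mm²
Σ(r_i+r_j)·cross = 11814.1250 → first moment M = |Σ|/6 = 1969.0208
R_c = M/A = 1969.0208/183.0000 = 10.7597 mm
θ = 30° = 0.523599 rad
V = θ·R_c·A = 0.523599·10.7597·183.0000 = 1030.977 mm³

Volume = 1030.977 mm³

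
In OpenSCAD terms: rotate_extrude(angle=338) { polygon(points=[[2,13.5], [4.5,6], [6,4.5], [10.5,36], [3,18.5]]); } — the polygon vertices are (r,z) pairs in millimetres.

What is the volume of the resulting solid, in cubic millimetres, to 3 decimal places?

Volume = 3425.476 mm³

Profile (r,z), 5 vertices: (2,13.5) (4.5,6) (6,4.5) (10.5,36) (3,18.5)
edge 0: (2,13.5)→(4.5,6)  cross = 2·6 − 4.5·13.5 = -48.7500; (r_i+r_j)·cross = 6.5·-48.7500 = -316.8750
edge 1: (4.5,6)→(6,4.5)  cross = 4.5·4.5 − 6·6 = -15.7500; (r_i+r_j)·cross = 10.5·-15.7500 = -165.3750
edge 2: (6,4.5)→(10.5,36)  cross = 6·36 − 10.5·4.5 = 168.7500; (r_i+r_j)·cross = 16.5·168.7500 = 2784.3750
edge 3: (10.5,36)→(3,18.5)  cross = 10.5·18.5 − 3·36 = 86.2500; (r_i+r_j)·cross = 13.5·86.2500 = 1164.3750
edge 4: (3,18.5)→(2,13.5)  cross = 3·13.5 − 2·18.5 = 3.5000; (r_i+r_j)·cross = 5·3.5000 = 17.5000
Σcross = 194.0000 → A = |Σcross|/2 = 97.0000 mm²
Σ(r_i+r_j)·cross = 3484.0000 → first moment M = |Σ|/6 = 580.6667
R_c = M/A = 580.6667/97.0000 = 5.9863 mm
θ = 338° = 5.899213 rad
V = θ·R_c·A = 5.899213·5.9863·97.0000 = 3425.476 mm³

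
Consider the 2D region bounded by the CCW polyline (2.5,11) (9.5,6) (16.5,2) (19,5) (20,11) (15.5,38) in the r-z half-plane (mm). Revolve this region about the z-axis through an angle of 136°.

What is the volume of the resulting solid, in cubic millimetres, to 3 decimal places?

Profile (r,z), 6 vertices: (2.5,11) (9.5,6) (16.5,2) (19,5) (20,11) (15.5,38)
edge 0: (2.5,11)→(9.5,6)  cross = 2.5·6 − 9.5·11 = -89.5000; (r_i+r_j)·cross = 12·-89.5000 = -1074.0000
edge 1: (9.5,6)→(16.5,2)  cross = 9.5·2 − 16.5·6 = -80.0000; (r_i+r_j)·cross = 26·-80.0000 = -2080.0000
edge 2: (16.5,2)→(19,5)  cross = 16.5·5 − 19·2 = 44.5000; (r_i+r_j)·cross = 35.5·44.5000 = 1579.7500
edge 3: (19,5)→(20,11)  cross = 19·11 − 20·5 = 109.0000; (r_i+r_j)·cross = 39·109.0000 = 4251.0000
edge 4: (20,11)→(15.5,38)  cross = 20·38 − 15.5·11 = 589.5000; (r_i+r_j)·cross = 35.5·589.5000 = 20927.2500
edge 5: (15.5,38)→(2.5,11)  cross = 15.5·11 − 2.5·38 = 75.5000; (r_i+r_j)·cross = 18·75.5000 = 1359.0000
Σcross = 649.0000 → A = |Σcross|/2 = 324.5000 mm²
Σ(r_i+r_j)·cross = 24963.0000 → first moment M = |Σ|/6 = 4160.5000
R_c = M/A = 4160.5000/324.5000 = 12.8213 mm
θ = 136° = 2.373648 rad
V = θ·R_c·A = 2.373648·12.8213·324.5000 = 9875.562 mm³

Volume = 9875.562 mm³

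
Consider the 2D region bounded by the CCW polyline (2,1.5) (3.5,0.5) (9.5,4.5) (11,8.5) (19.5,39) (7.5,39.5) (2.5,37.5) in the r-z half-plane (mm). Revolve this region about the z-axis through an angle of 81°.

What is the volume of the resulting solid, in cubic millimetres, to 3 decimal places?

Profile (r,z), 7 vertices: (2,1.5) (3.5,0.5) (9.5,4.5) (11,8.5) (19.5,39) (7.5,39.5) (2.5,37.5)
edge 0: (2,1.5)→(3.5,0.5)  cross = 2·0.5 − 3.5·1.5 = -4.2500; (r_i+r_j)·cross = 5.5·-4.2500 = -23.3750
edge 1: (3.5,0.5)→(9.5,4.5)  cross = 3.5·4.5 − 9.5·0.5 = 11.0000; (r_i+r_j)·cross = 13·11.0000 = 143.0000
edge 2: (9.5,4.5)→(11,8.5)  cross = 9.5·8.5 − 11·4.5 = 31.2500; (r_i+r_j)·cross = 20.5·31.2500 = 640.6250
edge 3: (11,8.5)→(19.5,39)  cross = 11·39 − 19.5·8.5 = 263.2500; (r_i+r_j)·cross = 30.5·263.2500 = 8029.1250
edge 4: (19.5,39)→(7.5,39.5)  cross = 19.5·39.5 − 7.5·39 = 477.7500; (r_i+r_j)·cross = 27·477.7500 = 12899.2500
edge 5: (7.5,39.5)→(2.5,37.5)  cross = 7.5·37.5 − 2.5·39.5 = 182.5000; (r_i+r_j)·cross = 10·182.5000 = 1825.0000
edge 6: (2.5,37.5)→(2,1.5)  cross = 2.5·1.5 − 2·37.5 = -71.2500; (r_i+r_j)·cross = 4.5·-71.2500 = -320.6250
Σcross = 890.2500 → A = |Σcross|/2 = 445.1250 mm²
Σ(r_i+r_j)·cross = 23193.0000 → first moment M = |Σ|/6 = 3865.5000
R_c = M/A = 3865.5000/445.1250 = 8.6841 mm
θ = 81° = 1.413717 rad
V = θ·R_c·A = 1.413717·8.6841·445.1250 = 5464.722 mm³

Volume = 5464.722 mm³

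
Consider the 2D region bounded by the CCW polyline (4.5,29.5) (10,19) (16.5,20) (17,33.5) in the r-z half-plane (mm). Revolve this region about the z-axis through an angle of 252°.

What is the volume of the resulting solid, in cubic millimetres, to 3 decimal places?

Volume = 6320.806 mm³

Profile (r,z), 4 vertices: (4.5,29.5) (10,19) (16.5,20) (17,33.5)
edge 0: (4.5,29.5)→(10,19)  cross = 4.5·19 − 10·29.5 = -209.5000; (r_i+r_j)·cross = 14.5·-209.5000 = -3037.7500
edge 1: (10,19)→(16.5,20)  cross = 10·20 − 16.5·19 = -113.5000; (r_i+r_j)·cross = 26.5·-113.5000 = -3007.7500
edge 2: (16.5,20)→(17,33.5)  cross = 16.5·33.5 − 17·20 = 212.7500; (r_i+r_j)·cross = 33.5·212.7500 = 7127.1250
edge 3: (17,33.5)→(4.5,29.5)  cross = 17·29.5 − 4.5·33.5 = 350.7500; (r_i+r_j)·cross = 21.5·350.7500 = 7541.1250
Σcross = 240.5000 → A = |Σcross|/2 = 120.2500 mm²
Σ(r_i+r_j)·cross = 8622.7500 → first moment M = |Σ|/6 = 1437.1250
R_c = M/A = 1437.1250/120.2500 = 11.9511 mm
θ = 252° = 4.398230 rad
V = θ·R_c·A = 4.398230·11.9511·120.2500 = 6320.806 mm³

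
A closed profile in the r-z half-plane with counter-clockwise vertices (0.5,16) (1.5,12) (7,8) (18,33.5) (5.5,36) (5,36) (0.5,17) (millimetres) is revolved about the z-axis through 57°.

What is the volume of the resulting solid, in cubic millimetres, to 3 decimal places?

Profile (r,z), 7 vertices: (0.5,16) (1.5,12) (7,8) (18,33.5) (5.5,36) (5,36) (0.5,17)
edge 0: (0.5,16)→(1.5,12)  cross = 0.5·12 − 1.5·16 = -18.0000; (r_i+r_j)·cross = 2·-18.0000 = -36.0000
edge 1: (1.5,12)→(7,8)  cross = 1.5·8 − 7·12 = -72.0000; (r_i+r_j)·cross = 8.5·-72.0000 = -612.0000
edge 2: (7,8)→(18,33.5)  cross = 7·33.5 − 18·8 = 90.5000; (r_i+r_j)·cross = 25·90.5000 = 2262.5000
edge 3: (18,33.5)→(5.5,36)  cross = 18·36 − 5.5·33.5 = 463.7500; (r_i+r_j)·cross = 23.5·463.7500 = 10898.1250
edge 4: (5.5,36)→(5,36)  cross = 5.5·36 − 5·36 = 18.0000; (r_i+r_j)·cross = 10.5·18.0000 = 189.0000
edge 5: (5,36)→(0.5,17)  cross = 5·17 − 0.5·36 = 67.0000; (r_i+r_j)·cross = 5.5·67.0000 = 368.5000
edge 6: (0.5,17)→(0.5,16)  cross = 0.5·16 − 0.5·17 = -0.5000; (r_i+r_j)·cross = 1·-0.5000 = -0.5000
Σcross = 548.7500 → A = |Σcross|/2 = 274.3750 mm²
Σ(r_i+r_j)·cross = 13069.6250 → first moment M = |Σ|/6 = 2178.2708
R_c = M/A = 2178.2708/274.3750 = 7.9390 mm
θ = 57° = 0.994838 rad
V = θ·R_c·A = 0.994838·7.9390·274.3750 = 2167.026 mm³

Volume = 2167.026 mm³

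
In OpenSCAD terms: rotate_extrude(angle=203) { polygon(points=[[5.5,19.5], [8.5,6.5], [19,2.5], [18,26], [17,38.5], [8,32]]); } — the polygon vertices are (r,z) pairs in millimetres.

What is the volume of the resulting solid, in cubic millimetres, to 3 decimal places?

Profile (r,z), 6 vertices: (5.5,19.5) (8.5,6.5) (19,2.5) (18,26) (17,38.5) (8,32)
edge 0: (5.5,19.5)→(8.5,6.5)  cross = 5.5·6.5 − 8.5·19.5 = -130.0000; (r_i+r_j)·cross = 14·-130.0000 = -1820.0000
edge 1: (8.5,6.5)→(19,2.5)  cross = 8.5·2.5 − 19·6.5 = -102.2500; (r_i+r_j)·cross = 27.5·-102.2500 = -2811.8750
edge 2: (19,2.5)→(18,26)  cross = 19·26 − 18·2.5 = 449.0000; (r_i+r_j)·cross = 37·449.0000 = 16613.0000
edge 3: (18,26)→(17,38.5)  cross = 18·38.5 − 17·26 = 251.0000; (r_i+r_j)·cross = 35·251.0000 = 8785.0000
edge 4: (17,38.5)→(8,32)  cross = 17·32 − 8·38.5 = 236.0000; (r_i+r_j)·cross = 25·236.0000 = 5900.0000
edge 5: (8,32)→(5.5,19.5)  cross = 8·19.5 − 5.5·32 = -20.0000; (r_i+r_j)·cross = 13.5·-20.0000 = -270.0000
Σcross = 683.7500 → A = |Σcross|/2 = 341.8750 mm²
Σ(r_i+r_j)·cross = 26396.1250 → first moment M = |Σ|/6 = 4399.3542
R_c = M/A = 4399.3542/341.8750 = 12.8683 mm
θ = 203° = 3.543018 rad
V = θ·R_c·A = 3.543018·12.8683·341.8750 = 15586.993 mm³

Volume = 15586.993 mm³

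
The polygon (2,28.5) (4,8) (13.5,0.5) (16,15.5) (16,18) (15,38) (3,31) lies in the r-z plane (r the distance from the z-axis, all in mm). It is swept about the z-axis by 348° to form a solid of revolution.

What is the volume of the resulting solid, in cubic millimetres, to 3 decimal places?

Volume = 21953.934 mm³

Profile (r,z), 7 vertices: (2,28.5) (4,8) (13.5,0.5) (16,15.5) (16,18) (15,38) (3,31)
edge 0: (2,28.5)→(4,8)  cross = 2·8 − 4·28.5 = -98.0000; (r_i+r_j)·cross = 6·-98.0000 = -588.0000
edge 1: (4,8)→(13.5,0.5)  cross = 4·0.5 − 13.5·8 = -106.0000; (r_i+r_j)·cross = 17.5·-106.0000 = -1855.0000
edge 2: (13.5,0.5)→(16,15.5)  cross = 13.5·15.5 − 16·0.5 = 201.2500; (r_i+r_j)·cross = 29.5·201.2500 = 5936.8750
edge 3: (16,15.5)→(16,18)  cross = 16·18 − 16·15.5 = 40.0000; (r_i+r_j)·cross = 32·40.0000 = 1280.0000
edge 4: (16,18)→(15,38)  cross = 16·38 − 15·18 = 338.0000; (r_i+r_j)·cross = 31·338.0000 = 10478.0000
edge 5: (15,38)→(3,31)  cross = 15·31 − 3·38 = 351.0000; (r_i+r_j)·cross = 18·351.0000 = 6318.0000
edge 6: (3,31)→(2,28.5)  cross = 3·28.5 − 2·31 = 23.5000; (r_i+r_j)·cross = 5·23.5000 = 117.5000
Σcross = 749.7500 → A = |Σcross|/2 = 374.8750 mm²
Σ(r_i+r_j)·cross = 21687.3750 → first moment M = |Σ|/6 = 3614.5625
R_c = M/A = 3614.5625/374.8750 = 9.6420 mm
θ = 348° = 6.073746 rad
V = θ·R_c·A = 6.073746·9.6420·374.8750 = 21953.934 mm³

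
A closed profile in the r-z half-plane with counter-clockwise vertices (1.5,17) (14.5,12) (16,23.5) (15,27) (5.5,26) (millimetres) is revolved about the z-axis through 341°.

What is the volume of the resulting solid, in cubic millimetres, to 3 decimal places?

Profile (r,z), 5 vertices: (1.5,17) (14.5,12) (16,23.5) (15,27) (5.5,26)
edge 0: (1.5,17)→(14.5,12)  cross = 1.5·12 − 14.5·17 = -228.5000; (r_i+r_j)·cross = 16·-228.5000 = -3656.0000
edge 1: (14.5,12)→(16,23.5)  cross = 14.5·23.5 − 16·12 = 148.7500; (r_i+r_j)·cross = 30.5·148.7500 = 4536.8750
edge 2: (16,23.5)→(15,27)  cross = 16·27 − 15·23.5 = 79.5000; (r_i+r_j)·cross = 31·79.5000 = 2464.5000
edge 3: (15,27)→(5.5,26)  cross = 15·26 − 5.5·27 = 241.5000; (r_i+r_j)·cross = 20.5·241.5000 = 4950.7500
edge 4: (5.5,26)→(1.5,17)  cross = 5.5·17 − 1.5·26 = 54.5000; (r_i+r_j)·cross = 7·54.5000 = 381.5000
Σcross = 295.7500 → A = |Σcross|/2 = 147.8750 mm²
Σ(r_i+r_j)·cross = 8677.6250 → first moment M = |Σ|/6 = 1446.2708
R_c = M/A = 1446.2708/147.8750 = 9.7804 mm
θ = 341° = 5.951573 rad
V = θ·R_c·A = 5.951573·9.7804·147.8750 = 8607.586 mm³

Volume = 8607.586 mm³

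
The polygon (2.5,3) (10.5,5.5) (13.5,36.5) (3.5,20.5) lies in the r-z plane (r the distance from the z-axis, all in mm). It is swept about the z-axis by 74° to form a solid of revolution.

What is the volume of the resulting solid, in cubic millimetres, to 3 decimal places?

Volume = 2039.294 mm³

Profile (r,z), 4 vertices: (2.5,3) (10.5,5.5) (13.5,36.5) (3.5,20.5)
edge 0: (2.5,3)→(10.5,5.5)  cross = 2.5·5.5 − 10.5·3 = -17.7500; (r_i+r_j)·cross = 13·-17.7500 = -230.7500
edge 1: (10.5,5.5)→(13.5,36.5)  cross = 10.5·36.5 − 13.5·5.5 = 309.0000; (r_i+r_j)·cross = 24·309.0000 = 7416.0000
edge 2: (13.5,36.5)→(3.5,20.5)  cross = 13.5·20.5 − 3.5·36.5 = 149.0000; (r_i+r_j)·cross = 17·149.0000 = 2533.0000
edge 3: (3.5,20.5)→(2.5,3)  cross = 3.5·3 − 2.5·20.5 = -40.7500; (r_i+r_j)·cross = 6·-40.7500 = -244.5000
Σcross = 399.5000 → A = |Σcross|/2 = 199.7500 mm²
Σ(r_i+r_j)·cross = 9473.7500 → first moment M = |Σ|/6 = 1578.9583
R_c = M/A = 1578.9583/199.7500 = 7.9047 mm
θ = 74° = 1.291544 rad
V = θ·R_c·A = 1.291544·7.9047·199.7500 = 2039.294 mm³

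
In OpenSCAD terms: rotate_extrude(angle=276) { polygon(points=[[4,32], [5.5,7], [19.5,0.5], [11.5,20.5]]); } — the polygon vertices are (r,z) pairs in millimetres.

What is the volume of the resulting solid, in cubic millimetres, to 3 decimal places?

Profile (r,z), 4 vertices: (4,32) (5.5,7) (19.5,0.5) (11.5,20.5)
edge 0: (4,32)→(5.5,7)  cross = 4·7 − 5.5·32 = -148.0000; (r_i+r_j)·cross = 9.5·-148.0000 = -1406.0000
edge 1: (5.5,7)→(19.5,0.5)  cross = 5.5·0.5 − 19.5·7 = -133.7500; (r_i+r_j)·cross = 25·-133.7500 = -3343.7500
edge 2: (19.5,0.5)→(11.5,20.5)  cross = 19.5·20.5 − 11.5·0.5 = 394.0000; (r_i+r_j)·cross = 31·394.0000 = 12214.0000
edge 3: (11.5,20.5)→(4,32)  cross = 11.5·32 − 4·20.5 = 286.0000; (r_i+r_j)·cross = 15.5·286.0000 = 4433.0000
Σcross = 398.2500 → A = |Σcross|/2 = 199.1250 mm²
Σ(r_i+r_j)·cross = 11897.2500 → first moment M = |Σ|/6 = 1982.8750
R_c = M/A = 1982.8750/199.1250 = 9.9579 mm
θ = 276° = 4.817109 rad
V = θ·R_c·A = 4.817109·9.9579·199.1250 = 9551.724 mm³

Volume = 9551.724 mm³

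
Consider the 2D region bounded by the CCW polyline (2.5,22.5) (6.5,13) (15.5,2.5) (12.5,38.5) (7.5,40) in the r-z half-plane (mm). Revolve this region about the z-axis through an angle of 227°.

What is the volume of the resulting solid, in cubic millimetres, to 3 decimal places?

Volume = 10332.133 mm³

Profile (r,z), 5 vertices: (2.5,22.5) (6.5,13) (15.5,2.5) (12.5,38.5) (7.5,40)
edge 0: (2.5,22.5)→(6.5,13)  cross = 2.5·13 − 6.5·22.5 = -113.7500; (r_i+r_j)·cross = 9·-113.7500 = -1023.7500
edge 1: (6.5,13)→(15.5,2.5)  cross = 6.5·2.5 − 15.5·13 = -185.2500; (r_i+r_j)·cross = 22·-185.2500 = -4075.5000
edge 2: (15.5,2.5)→(12.5,38.5)  cross = 15.5·38.5 − 12.5·2.5 = 565.5000; (r_i+r_j)·cross = 28·565.5000 = 15834.0000
edge 3: (12.5,38.5)→(7.5,40)  cross = 12.5·40 − 7.5·38.5 = 211.2500; (r_i+r_j)·cross = 20·211.2500 = 4225.0000
edge 4: (7.5,40)→(2.5,22.5)  cross = 7.5·22.5 − 2.5·40 = 68.7500; (r_i+r_j)·cross = 10·68.7500 = 687.5000
Σcross = 546.5000 → A = |Σcross|/2 = 273.2500 mm²
Σ(r_i+r_j)·cross = 15647.2500 → first moment M = |Σ|/6 = 2607.8750
R_c = M/A = 2607.8750/273.2500 = 9.5439 mm
θ = 227° = 3.961897 rad
V = θ·R_c·A = 3.961897·9.5439·273.2500 = 10332.133 mm³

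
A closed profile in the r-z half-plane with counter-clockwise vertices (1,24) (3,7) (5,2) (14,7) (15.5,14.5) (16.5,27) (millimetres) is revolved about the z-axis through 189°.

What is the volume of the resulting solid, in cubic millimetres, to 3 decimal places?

Volume = 8039.002 mm³

Profile (r,z), 6 vertices: (1,24) (3,7) (5,2) (14,7) (15.5,14.5) (16.5,27)
edge 0: (1,24)→(3,7)  cross = 1·7 − 3·24 = -65.0000; (r_i+r_j)·cross = 4·-65.0000 = -260.0000
edge 1: (3,7)→(5,2)  cross = 3·2 − 5·7 = -29.0000; (r_i+r_j)·cross = 8·-29.0000 = -232.0000
edge 2: (5,2)→(14,7)  cross = 5·7 − 14·2 = 7.0000; (r_i+r_j)·cross = 19·7.0000 = 133.0000
edge 3: (14,7)→(15.5,14.5)  cross = 14·14.5 − 15.5·7 = 94.5000; (r_i+r_j)·cross = 29.5·94.5000 = 2787.7500
edge 4: (15.5,14.5)→(16.5,27)  cross = 15.5·27 − 16.5·14.5 = 179.2500; (r_i+r_j)·cross = 32·179.2500 = 5736.0000
edge 5: (16.5,27)→(1,24)  cross = 16.5·24 − 1·27 = 369.0000; (r_i+r_j)·cross = 17.5·369.0000 = 6457.5000
Σcross = 555.7500 → A = |Σcross|/2 = 277.8750 mm²
Σ(r_i+r_j)·cross = 14622.2500 → first moment M = |Σ|/6 = 2437.0417
R_c = M/A = 2437.0417/277.8750 = 8.7703 mm
θ = 189° = 3.298672 rad
V = θ·R_c·A = 3.298672·8.7703·277.8750 = 8039.002 mm³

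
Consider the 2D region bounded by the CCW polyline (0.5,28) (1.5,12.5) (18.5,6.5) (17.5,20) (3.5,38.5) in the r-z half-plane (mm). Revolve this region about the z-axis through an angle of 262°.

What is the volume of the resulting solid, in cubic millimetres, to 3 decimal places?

Volume = 13502.796 mm³

Profile (r,z), 5 vertices: (0.5,28) (1.5,12.5) (18.5,6.5) (17.5,20) (3.5,38.5)
edge 0: (0.5,28)→(1.5,12.5)  cross = 0.5·12.5 − 1.5·28 = -35.7500; (r_i+r_j)·cross = 2·-35.7500 = -71.5000
edge 1: (1.5,12.5)→(18.5,6.5)  cross = 1.5·6.5 − 18.5·12.5 = -221.5000; (r_i+r_j)·cross = 20·-221.5000 = -4430.0000
edge 2: (18.5,6.5)→(17.5,20)  cross = 18.5·20 − 17.5·6.5 = 256.2500; (r_i+r_j)·cross = 36·256.2500 = 9225.0000
edge 3: (17.5,20)→(3.5,38.5)  cross = 17.5·38.5 − 3.5·20 = 603.7500; (r_i+r_j)·cross = 21·603.7500 = 12678.7500
edge 4: (3.5,38.5)→(0.5,28)  cross = 3.5·28 − 0.5·38.5 = 78.7500; (r_i+r_j)·cross = 4·78.7500 = 315.0000
Σcross = 681.5000 → A = |Σcross|/2 = 340.7500 mm²
Σ(r_i+r_j)·cross = 17717.2500 → first moment M = |Σ|/6 = 2952.8750
R_c = M/A = 2952.8750/340.7500 = 8.6658 mm
θ = 262° = 4.572763 rad
V = θ·R_c·A = 4.572763·8.6658·340.7500 = 13502.796 mm³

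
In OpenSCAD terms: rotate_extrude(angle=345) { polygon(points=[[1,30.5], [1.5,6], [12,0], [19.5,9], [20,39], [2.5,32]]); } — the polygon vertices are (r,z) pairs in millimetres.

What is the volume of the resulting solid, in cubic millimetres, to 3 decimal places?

Volume = 37755.595 mm³

Profile (r,z), 6 vertices: (1,30.5) (1.5,6) (12,0) (19.5,9) (20,39) (2.5,32)
edge 0: (1,30.5)→(1.5,6)  cross = 1·6 − 1.5·30.5 = -39.7500; (r_i+r_j)·cross = 2.5·-39.7500 = -99.3750
edge 1: (1.5,6)→(12,0)  cross = 1.5·0 − 12·6 = -72.0000; (r_i+r_j)·cross = 13.5·-72.0000 = -972.0000
edge 2: (12,0)→(19.5,9)  cross = 12·9 − 19.5·0 = 108.0000; (r_i+r_j)·cross = 31.5·108.0000 = 3402.0000
edge 3: (19.5,9)→(20,39)  cross = 19.5·39 − 20·9 = 580.5000; (r_i+r_j)·cross = 39.5·580.5000 = 22929.7500
edge 4: (20,39)→(2.5,32)  cross = 20·32 − 2.5·39 = 542.5000; (r_i+r_j)·cross = 22.5·542.5000 = 12206.2500
edge 5: (2.5,32)→(1,30.5)  cross = 2.5·30.5 − 1·32 = 44.2500; (r_i+r_j)·cross = 3.5·44.2500 = 154.8750
Σcross = 1163.5000 → A = |Σcross|/2 = 581.7500 mm²
Σ(r_i+r_j)·cross = 37621.5000 → first moment M = |Σ|/6 = 6270.2500
R_c = M/A = 6270.2500/581.7500 = 10.7783 mm
θ = 345° = 6.021386 rad
V = θ·R_c·A = 6.021386·10.7783·581.7500 = 37755.595 mm³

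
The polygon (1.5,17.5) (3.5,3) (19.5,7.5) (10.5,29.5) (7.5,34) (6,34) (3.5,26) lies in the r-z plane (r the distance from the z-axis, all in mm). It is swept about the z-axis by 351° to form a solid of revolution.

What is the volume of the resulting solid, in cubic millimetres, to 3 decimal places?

Volume = 17831.307 mm³

Profile (r,z), 7 vertices: (1.5,17.5) (3.5,3) (19.5,7.5) (10.5,29.5) (7.5,34) (6,34) (3.5,26)
edge 0: (1.5,17.5)→(3.5,3)  cross = 1.5·3 − 3.5·17.5 = -56.7500; (r_i+r_j)·cross = 5·-56.7500 = -283.7500
edge 1: (3.5,3)→(19.5,7.5)  cross = 3.5·7.5 − 19.5·3 = -32.2500; (r_i+r_j)·cross = 23·-32.2500 = -741.7500
edge 2: (19.5,7.5)→(10.5,29.5)  cross = 19.5·29.5 − 10.5·7.5 = 496.5000; (r_i+r_j)·cross = 30·496.5000 = 14895.0000
edge 3: (10.5,29.5)→(7.5,34)  cross = 10.5·34 − 7.5·29.5 = 135.7500; (r_i+r_j)·cross = 18·135.7500 = 2443.5000
edge 4: (7.5,34)→(6,34)  cross = 7.5·34 − 6·34 = 51.0000; (r_i+r_j)·cross = 13.5·51.0000 = 688.5000
edge 5: (6,34)→(3.5,26)  cross = 6·26 − 3.5·34 = 37.0000; (r_i+r_j)·cross = 9.5·37.0000 = 351.5000
edge 6: (3.5,26)→(1.5,17.5)  cross = 3.5·17.5 − 1.5·26 = 22.2500; (r_i+r_j)·cross = 5·22.2500 = 111.2500
Σcross = 653.5000 → A = |Σcross|/2 = 326.7500 mm²
Σ(r_i+r_j)·cross = 17464.2500 → first moment M = |Σ|/6 = 2910.7083
R_c = M/A = 2910.7083/326.7500 = 8.9081 mm
θ = 351° = 6.126106 rad
V = θ·R_c·A = 6.126106·8.9081·326.7500 = 17831.307 mm³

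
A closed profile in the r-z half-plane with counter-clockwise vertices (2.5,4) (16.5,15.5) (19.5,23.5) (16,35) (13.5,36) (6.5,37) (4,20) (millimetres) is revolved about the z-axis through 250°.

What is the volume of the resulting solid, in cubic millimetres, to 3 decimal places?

Volume = 15558.338 mm³

Profile (r,z), 7 vertices: (2.5,4) (16.5,15.5) (19.5,23.5) (16,35) (13.5,36) (6.5,37) (4,20)
edge 0: (2.5,4)→(16.5,15.5)  cross = 2.5·15.5 − 16.5·4 = -27.2500; (r_i+r_j)·cross = 19·-27.2500 = -517.7500
edge 1: (16.5,15.5)→(19.5,23.5)  cross = 16.5·23.5 − 19.5·15.5 = 85.5000; (r_i+r_j)·cross = 36·85.5000 = 3078.0000
edge 2: (19.5,23.5)→(16,35)  cross = 19.5·35 − 16·23.5 = 306.5000; (r_i+r_j)·cross = 35.5·306.5000 = 10880.7500
edge 3: (16,35)→(13.5,36)  cross = 16·36 − 13.5·35 = 103.5000; (r_i+r_j)·cross = 29.5·103.5000 = 3053.2500
edge 4: (13.5,36)→(6.5,37)  cross = 13.5·37 − 6.5·36 = 265.5000; (r_i+r_j)·cross = 20·265.5000 = 5310.0000
edge 5: (6.5,37)→(4,20)  cross = 6.5·20 − 4·37 = -18.0000; (r_i+r_j)·cross = 10.5·-18.0000 = -189.0000
edge 6: (4,20)→(2.5,4)  cross = 4·4 − 2.5·20 = -34.0000; (r_i+r_j)·cross = 6.5·-34.0000 = -221.0000
Σcross = 681.7500 → A = |Σcross|/2 = 340.8750 mm²
Σ(r_i+r_j)·cross = 21394.2500 → first moment M = |Σ|/6 = 3565.7083
R_c = M/A = 3565.7083/340.8750 = 10.4605 mm
θ = 250° = 4.363323 rad
V = θ·R_c·A = 4.363323·10.4605·340.8750 = 15558.338 mm³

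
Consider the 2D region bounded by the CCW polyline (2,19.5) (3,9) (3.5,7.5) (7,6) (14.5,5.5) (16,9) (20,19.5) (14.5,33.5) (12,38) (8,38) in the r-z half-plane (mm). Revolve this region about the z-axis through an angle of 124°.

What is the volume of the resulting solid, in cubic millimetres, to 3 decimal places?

Profile (r,z), 10 vertices: (2,19.5) (3,9) (3.5,7.5) (7,6) (14.5,5.5) (16,9) (20,19.5) (14.5,33.5) (12,38) (8,38)
edge 0: (2,19.5)→(3,9)  cross = 2·9 − 3·19.5 = -40.5000; (r_i+r_j)·cross = 5·-40.5000 = -202.5000
edge 1: (3,9)→(3.5,7.5)  cross = 3·7.5 − 3.5·9 = -9.0000; (r_i+r_j)·cross = 6.5·-9.0000 = -58.5000
edge 2: (3.5,7.5)→(7,6)  cross = 3.5·6 − 7·7.5 = -31.5000; (r_i+r_j)·cross = 10.5·-31.5000 = -330.7500
edge 3: (7,6)→(14.5,5.5)  cross = 7·5.5 − 14.5·6 = -48.5000; (r_i+r_j)·cross = 21.5·-48.5000 = -1042.7500
edge 4: (14.5,5.5)→(16,9)  cross = 14.5·9 − 16·5.5 = 42.5000; (r_i+r_j)·cross = 30.5·42.5000 = 1296.2500
edge 5: (16,9)→(20,19.5)  cross = 16·19.5 − 20·9 = 132.0000; (r_i+r_j)·cross = 36·132.0000 = 4752.0000
edge 6: (20,19.5)→(14.5,33.5)  cross = 20·33.5 − 14.5·19.5 = 387.2500; (r_i+r_j)·cross = 34.5·387.2500 = 13360.1250
edge 7: (14.5,33.5)→(12,38)  cross = 14.5·38 − 12·33.5 = 149.0000; (r_i+r_j)·cross = 26.5·149.0000 = 3948.5000
edge 8: (12,38)→(8,38)  cross = 12·38 − 8·38 = 152.0000; (r_i+r_j)·cross = 20·152.0000 = 3040.0000
edge 9: (8,38)→(2,19.5)  cross = 8·19.5 − 2·38 = 80.0000; (r_i+r_j)·cross = 10·80.0000 = 800.0000
Σcross = 813.2500 → A = |Σcross|/2 = 406.6250 mm²
Σ(r_i+r_j)·cross = 25562.3750 → first moment M = |Σ|/6 = 4260.3958
R_c = M/A = 4260.3958/406.6250 = 10.4775 mm
θ = 124° = 2.164208 rad
V = θ·R_c·A = 2.164208·10.4775·406.6250 = 9220.384 mm³

Volume = 9220.384 mm³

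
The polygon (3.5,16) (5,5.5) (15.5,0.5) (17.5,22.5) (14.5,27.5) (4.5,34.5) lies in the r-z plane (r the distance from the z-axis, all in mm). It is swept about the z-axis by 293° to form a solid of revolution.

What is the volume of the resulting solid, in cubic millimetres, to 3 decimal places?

Profile (r,z), 6 vertices: (3.5,16) (5,5.5) (15.5,0.5) (17.5,22.5) (14.5,27.5) (4.5,34.5)
edge 0: (3.5,16)→(5,5.5)  cross = 3.5·5.5 − 5·16 = -60.7500; (r_i+r_j)·cross = 8.5·-60.7500 = -516.3750
edge 1: (5,5.5)→(15.5,0.5)  cross = 5·0.5 − 15.5·5.5 = -82.7500; (r_i+r_j)·cross = 20.5·-82.7500 = -1696.3750
edge 2: (15.5,0.5)→(17.5,22.5)  cross = 15.5·22.5 − 17.5·0.5 = 340.0000; (r_i+r_j)·cross = 33·340.0000 = 11220.0000
edge 3: (17.5,22.5)→(14.5,27.5)  cross = 17.5·27.5 − 14.5·22.5 = 155.0000; (r_i+r_j)·cross = 32·155.0000 = 4960.0000
edge 4: (14.5,27.5)→(4.5,34.5)  cross = 14.5·34.5 − 4.5·27.5 = 376.5000; (r_i+r_j)·cross = 19·376.5000 = 7153.5000
edge 5: (4.5,34.5)→(3.5,16)  cross = 4.5·16 − 3.5·34.5 = -48.7500; (r_i+r_j)·cross = 8·-48.7500 = -390.0000
Σcross = 679.2500 → A = |Σcross|/2 = 339.6250 mm²
Σ(r_i+r_j)·cross = 20730.7500 → first moment M = |Σ|/6 = 3455.1250
R_c = M/A = 3455.1250/339.6250 = 10.1734 mm
θ = 293° = 5.113815 rad
V = θ·R_c·A = 5.113815·10.1734·339.6250 = 17668.869 mm³

Volume = 17668.869 mm³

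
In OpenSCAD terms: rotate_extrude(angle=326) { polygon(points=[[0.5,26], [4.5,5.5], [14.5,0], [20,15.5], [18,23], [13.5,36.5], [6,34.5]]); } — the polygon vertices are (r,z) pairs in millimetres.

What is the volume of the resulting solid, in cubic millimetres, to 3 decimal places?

Volume = 27665.219 mm³

Profile (r,z), 7 vertices: (0.5,26) (4.5,5.5) (14.5,0) (20,15.5) (18,23) (13.5,36.5) (6,34.5)
edge 0: (0.5,26)→(4.5,5.5)  cross = 0.5·5.5 − 4.5·26 = -114.2500; (r_i+r_j)·cross = 5·-114.2500 = -571.2500
edge 1: (4.5,5.5)→(14.5,0)  cross = 4.5·0 − 14.5·5.5 = -79.7500; (r_i+r_j)·cross = 19·-79.7500 = -1515.2500
edge 2: (14.5,0)→(20,15.5)  cross = 14.5·15.5 − 20·0 = 224.7500; (r_i+r_j)·cross = 34.5·224.7500 = 7753.8750
edge 3: (20,15.5)→(18,23)  cross = 20·23 − 18·15.5 = 181.0000; (r_i+r_j)·cross = 38·181.0000 = 6878.0000
edge 4: (18,23)→(13.5,36.5)  cross = 18·36.5 − 13.5·23 = 346.5000; (r_i+r_j)·cross = 31.5·346.5000 = 10914.7500
edge 5: (13.5,36.5)→(6,34.5)  cross = 13.5·34.5 − 6·36.5 = 246.7500; (r_i+r_j)·cross = 19.5·246.7500 = 4811.6250
edge 6: (6,34.5)→(0.5,26)  cross = 6·26 − 0.5·34.5 = 138.7500; (r_i+r_j)·cross = 6.5·138.7500 = 901.8750
Σcross = 943.7500 → A = |Σcross|/2 = 471.8750 mm²
Σ(r_i+r_j)·cross = 29173.6250 → first moment M = |Σ|/6 = 4862.2708
R_c = M/A = 4862.2708/471.8750 = 10.3042 mm
θ = 326° = 5.689773 rad
V = θ·R_c·A = 5.689773·10.3042·471.8750 = 27665.219 mm³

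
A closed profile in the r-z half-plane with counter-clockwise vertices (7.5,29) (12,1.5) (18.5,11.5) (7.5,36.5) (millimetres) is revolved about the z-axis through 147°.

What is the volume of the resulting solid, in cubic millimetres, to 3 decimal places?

Profile (r,z), 4 vertices: (7.5,29) (12,1.5) (18.5,11.5) (7.5,36.5)
edge 0: (7.5,29)→(12,1.5)  cross = 7.5·1.5 − 12·29 = -336.7500; (r_i+r_j)·cross = 19.5·-336.7500 = -6566.6250
edge 1: (12,1.5)→(18.5,11.5)  cross = 12·11.5 − 18.5·1.5 = 110.2500; (r_i+r_j)·cross = 30.5·110.2500 = 3362.6250
edge 2: (18.5,11.5)→(7.5,36.5)  cross = 18.5·36.5 − 7.5·11.5 = 589.0000; (r_i+r_j)·cross = 26·589.0000 = 15314.0000
edge 3: (7.5,36.5)→(7.5,29)  cross = 7.5·29 − 7.5·36.5 = -56.2500; (r_i+r_j)·cross = 15·-56.2500 = -843.7500
Σcross = 306.2500 → A = |Σcross|/2 = 153.1250 mm²
Σ(r_i+r_j)·cross = 11266.2500 → first moment M = |Σ|/6 = 1877.7083
R_c = M/A = 1877.7083/153.1250 = 12.2626 mm
θ = 147° = 2.565634 rad
V = θ·R_c·A = 2.565634·12.2626·153.1250 = 4817.512 mm³

Volume = 4817.512 mm³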